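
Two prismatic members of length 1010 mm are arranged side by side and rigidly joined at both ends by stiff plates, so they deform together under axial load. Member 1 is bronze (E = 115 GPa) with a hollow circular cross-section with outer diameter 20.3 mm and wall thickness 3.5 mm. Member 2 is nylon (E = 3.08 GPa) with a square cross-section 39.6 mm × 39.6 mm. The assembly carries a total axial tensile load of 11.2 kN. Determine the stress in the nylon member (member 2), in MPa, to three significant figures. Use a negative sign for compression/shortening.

1.32 MPa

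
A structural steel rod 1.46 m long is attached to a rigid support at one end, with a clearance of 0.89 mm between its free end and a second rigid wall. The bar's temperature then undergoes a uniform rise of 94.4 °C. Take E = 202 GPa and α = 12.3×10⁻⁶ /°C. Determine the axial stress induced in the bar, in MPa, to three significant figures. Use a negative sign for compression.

Free thermal expansion αLΔT = 12.3e-6 · 1460 · 94.4 = 1.695 mm.
The walls engage after the gap closes; constrained expansion = 1.695 − 0.89 = 0.8052 mm.
The walls impose strain ε = −(0.8052)/1460 = -5.5153e-04; σ = Eε = 202000 · -5.5153e-04 = -111.4 MPa.

-111 MPa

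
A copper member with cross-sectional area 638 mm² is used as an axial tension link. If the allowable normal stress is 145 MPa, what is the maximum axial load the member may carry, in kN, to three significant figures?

P_max = σ_allow · A = 145 · 638 = 92510 N = 92.51 kN.

92.5 kN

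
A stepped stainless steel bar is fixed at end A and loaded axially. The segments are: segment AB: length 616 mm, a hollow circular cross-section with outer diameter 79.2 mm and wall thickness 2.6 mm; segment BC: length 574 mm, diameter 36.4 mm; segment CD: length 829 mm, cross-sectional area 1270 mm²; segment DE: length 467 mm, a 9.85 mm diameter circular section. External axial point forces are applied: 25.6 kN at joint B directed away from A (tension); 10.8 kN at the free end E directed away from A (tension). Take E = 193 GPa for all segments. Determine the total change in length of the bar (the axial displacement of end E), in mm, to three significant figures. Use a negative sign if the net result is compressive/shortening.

0.596 mm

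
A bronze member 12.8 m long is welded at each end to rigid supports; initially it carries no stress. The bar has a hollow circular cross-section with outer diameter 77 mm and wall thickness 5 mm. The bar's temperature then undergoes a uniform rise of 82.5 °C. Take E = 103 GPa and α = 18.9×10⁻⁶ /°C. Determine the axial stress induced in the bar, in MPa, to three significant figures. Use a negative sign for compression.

-161 MPa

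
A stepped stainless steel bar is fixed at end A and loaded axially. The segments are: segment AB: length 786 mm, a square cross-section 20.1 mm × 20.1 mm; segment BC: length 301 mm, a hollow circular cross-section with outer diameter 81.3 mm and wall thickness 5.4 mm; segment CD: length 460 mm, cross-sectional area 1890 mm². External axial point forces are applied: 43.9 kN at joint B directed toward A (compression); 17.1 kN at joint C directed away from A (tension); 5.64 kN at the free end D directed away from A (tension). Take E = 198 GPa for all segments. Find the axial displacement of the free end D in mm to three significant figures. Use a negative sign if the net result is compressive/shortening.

Internal axial forces (sectioning from the free end, tension +): N_CD = 5.64 kN, N_BC = 22.74 kN, N_AB = -21.16 kN.
A_AB = 404 mm².
A_BC = 1288 mm².
δ_AB = -21160·786/(404·198000) = -0.2079 mm
δ_BC = 22740·301/(1288·198000) = 0.02685 mm
δ_CD = 5640·460/(1890·198000) = 0.006933 mm
δ = Σδ_i = -0.1741 mm.

-0.174 mm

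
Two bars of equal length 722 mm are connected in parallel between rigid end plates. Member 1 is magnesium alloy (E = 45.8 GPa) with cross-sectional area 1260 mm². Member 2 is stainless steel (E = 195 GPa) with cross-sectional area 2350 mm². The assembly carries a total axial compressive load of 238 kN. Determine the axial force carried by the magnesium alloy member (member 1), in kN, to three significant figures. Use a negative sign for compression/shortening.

Equal strain + equilibrium ⇒ each member carries load in proportion to AE: A₁E₁ = 57710000 N, A₂E₂ = 458200000 N, ΣAE = 516000000 N.
F₁ = P·A₁E₁/ΣAE = -238000·57710000/516000000 = -26620 N.

-26.6 kN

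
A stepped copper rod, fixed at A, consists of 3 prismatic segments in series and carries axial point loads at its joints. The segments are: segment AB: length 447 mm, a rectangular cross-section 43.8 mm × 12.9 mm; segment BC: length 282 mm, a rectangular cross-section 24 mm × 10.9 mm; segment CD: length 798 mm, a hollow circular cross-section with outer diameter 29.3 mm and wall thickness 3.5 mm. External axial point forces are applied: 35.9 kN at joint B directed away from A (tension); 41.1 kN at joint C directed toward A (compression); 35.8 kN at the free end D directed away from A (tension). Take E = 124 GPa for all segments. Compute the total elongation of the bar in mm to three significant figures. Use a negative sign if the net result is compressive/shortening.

Internal axial forces (sectioning from the free end, tension +): N_CD = 35.8 kN, N_BC = -5.3 kN, N_AB = 30.6 kN.
A_AB = 565 mm².
A_BC = 261.6 mm².
A_CD = 283.7 mm².
δ_AB = 30600·447/(565·124000) = 0.1952 mm
δ_BC = -5300·282/(261.6·124000) = -0.04608 mm
δ_CD = 35800·798/(283.7·124000) = 0.8121 mm
δ = Σδ_i = 0.9613 mm.

0.961 mm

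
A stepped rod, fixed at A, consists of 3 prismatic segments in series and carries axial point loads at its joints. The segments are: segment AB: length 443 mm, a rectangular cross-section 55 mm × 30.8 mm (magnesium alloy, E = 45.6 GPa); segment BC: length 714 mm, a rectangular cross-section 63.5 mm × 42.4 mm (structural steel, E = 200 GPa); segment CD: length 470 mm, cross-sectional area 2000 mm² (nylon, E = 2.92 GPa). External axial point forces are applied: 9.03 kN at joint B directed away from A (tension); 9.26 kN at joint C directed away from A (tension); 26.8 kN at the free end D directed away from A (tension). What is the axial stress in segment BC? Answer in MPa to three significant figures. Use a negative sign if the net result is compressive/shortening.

Internal axial forces (sectioning from the free end, tension +): N_CD = 26.8 kN, N_BC = 36.06 kN, N_AB = 45.09 kN.
A_BC = 2692 mm².
σ_BC = N_BC/A_BC = 36060/2692 = 13.39 MPa.

13.4 MPa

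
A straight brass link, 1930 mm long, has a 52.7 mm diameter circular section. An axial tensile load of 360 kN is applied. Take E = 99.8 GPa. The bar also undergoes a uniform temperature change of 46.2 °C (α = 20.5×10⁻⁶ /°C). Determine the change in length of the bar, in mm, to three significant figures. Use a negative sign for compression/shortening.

A = 2181 mm².
δ_mech = NL/(AE) = 360000·1930/(2181·99800) = 3.192 mm.
δ_thermal = αLΔT = 20.5e-6·1930·46.2 = 1.828 mm.
δ = δ_mech + δ_thermal = 5.02 mm.

5.02 mm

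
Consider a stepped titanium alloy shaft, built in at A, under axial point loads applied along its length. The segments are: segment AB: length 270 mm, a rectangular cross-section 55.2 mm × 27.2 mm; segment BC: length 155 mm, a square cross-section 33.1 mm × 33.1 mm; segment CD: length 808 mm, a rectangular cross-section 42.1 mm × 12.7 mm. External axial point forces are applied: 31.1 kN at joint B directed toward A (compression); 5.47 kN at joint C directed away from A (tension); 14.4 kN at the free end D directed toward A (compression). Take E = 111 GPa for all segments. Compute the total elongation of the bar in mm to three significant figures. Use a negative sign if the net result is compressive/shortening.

Internal axial forces (sectioning from the free end, tension +): N_CD = -14.4 kN, N_BC = -8.93 kN, N_AB = -40.03 kN.
A_AB = 1501 mm².
A_BC = 1096 mm².
A_CD = 534.7 mm².
δ_AB = -40030·270/(1501·111000) = -0.06485 mm
δ_BC = -8930·155/(1096·111000) = -0.01138 mm
δ_CD = -14400·808/(534.7·111000) = -0.196 mm
δ = Σδ_i = -0.2723 mm.

-0.272 mm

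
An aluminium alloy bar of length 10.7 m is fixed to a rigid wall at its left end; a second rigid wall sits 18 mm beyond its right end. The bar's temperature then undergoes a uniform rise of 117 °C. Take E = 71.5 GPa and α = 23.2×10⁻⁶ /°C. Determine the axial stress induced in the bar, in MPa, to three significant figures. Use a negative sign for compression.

-73.8 MPa

Free thermal expansion αLΔT = 23.2e-6 · 10700 · 117 = 29.04 mm.
The walls engage after the gap closes; constrained expansion = 29.04 − 18 = 11.04 mm.
The walls impose strain ε = −(11.04)/10700 = -1.0322e-03; σ = Eε = 71500 · -1.0322e-03 = -73.8 MPa.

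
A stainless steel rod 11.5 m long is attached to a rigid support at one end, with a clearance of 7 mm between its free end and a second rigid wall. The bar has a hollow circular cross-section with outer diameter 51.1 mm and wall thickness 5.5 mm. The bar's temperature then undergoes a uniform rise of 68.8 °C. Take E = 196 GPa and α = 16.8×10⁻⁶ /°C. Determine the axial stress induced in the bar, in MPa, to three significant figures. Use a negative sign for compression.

-107 MPa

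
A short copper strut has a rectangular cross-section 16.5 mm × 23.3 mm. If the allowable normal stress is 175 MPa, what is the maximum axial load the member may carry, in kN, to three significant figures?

67.3 kN

A = 384.4 mm².
P_max = σ_allow · A = 175 · 384.4 = 67280 N = 67.28 kN.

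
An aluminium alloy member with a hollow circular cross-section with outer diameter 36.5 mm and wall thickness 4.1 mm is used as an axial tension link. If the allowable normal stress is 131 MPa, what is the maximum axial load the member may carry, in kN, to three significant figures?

A = 417.3 mm².
P_max = σ_allow · A = 131 · 417.3 = 54670 N = 54.67 kN.

54.7 kN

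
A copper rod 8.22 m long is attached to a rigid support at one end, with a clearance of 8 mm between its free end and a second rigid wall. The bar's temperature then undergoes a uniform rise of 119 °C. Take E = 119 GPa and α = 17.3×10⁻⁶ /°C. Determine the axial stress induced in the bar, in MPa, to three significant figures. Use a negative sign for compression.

-129 MPa

Free thermal expansion αLΔT = 17.3e-6 · 8220 · 119 = 16.92 mm.
The walls engage after the gap closes; constrained expansion = 16.92 − 8 = 8.923 mm.
The walls impose strain ε = −(8.923)/8220 = -1.0855e-03; σ = Eε = 119000 · -1.0855e-03 = -129.2 MPa.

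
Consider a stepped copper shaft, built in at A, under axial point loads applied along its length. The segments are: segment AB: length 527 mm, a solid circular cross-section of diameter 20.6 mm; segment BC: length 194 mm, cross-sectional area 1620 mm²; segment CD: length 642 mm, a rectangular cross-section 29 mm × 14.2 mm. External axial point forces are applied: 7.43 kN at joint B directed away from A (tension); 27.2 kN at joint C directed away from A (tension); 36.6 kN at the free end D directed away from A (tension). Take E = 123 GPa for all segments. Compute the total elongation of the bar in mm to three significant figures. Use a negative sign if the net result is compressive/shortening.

Internal axial forces (sectioning from the free end, tension +): N_CD = 36.6 kN, N_BC = 63.8 kN, N_AB = 71.23 kN.
A_AB = 333.3 mm².
A_CD = 411.8 mm².
δ_AB = 71230·527/(333.3·123000) = 0.9157 mm
δ_BC = 63800·194/(1620·123000) = 0.06212 mm
δ_CD = 36600·642/(411.8·123000) = 0.4639 mm
δ = Σδ_i = 1.442 mm.

1.44 mm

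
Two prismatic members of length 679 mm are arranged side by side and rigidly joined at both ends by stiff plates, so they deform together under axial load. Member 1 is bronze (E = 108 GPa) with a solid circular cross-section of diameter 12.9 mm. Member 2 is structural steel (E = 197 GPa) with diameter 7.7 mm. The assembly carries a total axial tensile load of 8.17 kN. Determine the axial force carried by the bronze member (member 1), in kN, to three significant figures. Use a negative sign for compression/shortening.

4.95 kN

A_1 = 130.7 mm².
A_2 = 46.57 mm².
Equal strain + equilibrium ⇒ each member carries load in proportion to AE: A₁E₁ = 14120000 N, A₂E₂ = 9174000 N, ΣAE = 23290000 N.
F₁ = P·A₁E₁/ΣAE = 8170·14120000/23290000 = 4952 N.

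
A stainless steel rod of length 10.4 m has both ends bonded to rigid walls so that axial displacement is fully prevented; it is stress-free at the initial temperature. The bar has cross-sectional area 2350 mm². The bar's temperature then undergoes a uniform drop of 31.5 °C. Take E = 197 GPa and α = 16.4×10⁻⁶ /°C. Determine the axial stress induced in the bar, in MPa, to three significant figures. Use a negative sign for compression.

102 MPa

Free thermal expansion αLΔT = 16.4e-6 · 10400 · -31.5 = -5.373 mm.
The walls impose strain ε = −(-5.373)/10400 = 5.1660e-04; σ = Eε = 197000 · 5.1660e-04 = 101.8 MPa.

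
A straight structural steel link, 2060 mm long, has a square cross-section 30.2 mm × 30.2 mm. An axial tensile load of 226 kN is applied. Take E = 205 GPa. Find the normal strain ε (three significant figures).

0.00121

A = 912 mm².
σ = N/A = 247.8 MPa; ε = σ/E = 247.8/205000 = 1.209e-03.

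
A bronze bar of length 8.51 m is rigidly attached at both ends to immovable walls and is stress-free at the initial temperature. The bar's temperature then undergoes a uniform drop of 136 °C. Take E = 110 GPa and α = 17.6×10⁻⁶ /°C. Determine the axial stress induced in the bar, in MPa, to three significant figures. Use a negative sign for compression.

263 MPa

Free thermal expansion αLΔT = 17.6e-6 · 8510 · -136 = -20.37 mm.
The walls impose strain ε = −(-20.37)/8510 = 2.3936e-03; σ = Eε = 110000 · 2.3936e-03 = 263.3 MPa.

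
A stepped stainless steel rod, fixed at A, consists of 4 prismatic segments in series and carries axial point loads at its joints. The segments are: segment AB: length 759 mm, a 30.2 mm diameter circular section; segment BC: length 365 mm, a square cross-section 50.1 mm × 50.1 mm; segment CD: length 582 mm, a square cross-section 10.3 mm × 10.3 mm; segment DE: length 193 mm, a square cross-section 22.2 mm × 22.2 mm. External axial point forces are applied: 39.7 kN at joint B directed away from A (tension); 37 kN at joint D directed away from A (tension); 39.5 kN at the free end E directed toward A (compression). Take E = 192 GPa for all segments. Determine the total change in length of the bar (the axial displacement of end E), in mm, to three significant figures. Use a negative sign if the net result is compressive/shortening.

Internal axial forces (sectioning from the free end, tension +): N_DE = -39.5 kN, N_CD = -2.5 kN, N_BC = -2.5 kN, N_AB = 37.2 kN.
A_AB = 716.3 mm².
A_BC = 2510 mm².
A_CD = 106.1 mm².
A_DE = 492.8 mm².
δ_AB = 37200·759/(716.3·192000) = 0.2053 mm
δ_BC = -2500·365/(2510·192000) = -0.001893 mm
δ_CD = -2500·582/(106.1·192000) = -0.07143 mm
δ_DE = -39500·193/(492.8·192000) = -0.08057 mm
δ = Σδ_i = 0.05141 mm.

0.0514 mm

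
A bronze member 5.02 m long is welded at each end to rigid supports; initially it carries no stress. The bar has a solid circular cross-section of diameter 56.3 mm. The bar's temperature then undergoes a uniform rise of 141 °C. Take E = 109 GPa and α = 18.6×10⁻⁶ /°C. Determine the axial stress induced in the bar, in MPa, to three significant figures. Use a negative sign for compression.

-286 MPa

Free thermal expansion αLΔT = 18.6e-6 · 5020 · 141 = 13.17 mm.
The walls impose strain ε = −(13.17)/5020 = -2.6226e-03; σ = Eε = 109000 · -2.6226e-03 = -285.9 MPa.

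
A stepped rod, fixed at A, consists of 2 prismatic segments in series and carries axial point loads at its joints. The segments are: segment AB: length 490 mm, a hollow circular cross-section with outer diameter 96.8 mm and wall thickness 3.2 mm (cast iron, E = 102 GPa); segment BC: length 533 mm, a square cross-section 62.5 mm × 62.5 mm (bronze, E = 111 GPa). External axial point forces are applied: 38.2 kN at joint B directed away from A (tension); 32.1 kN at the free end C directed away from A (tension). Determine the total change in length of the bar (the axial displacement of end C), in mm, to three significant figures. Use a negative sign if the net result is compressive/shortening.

0.398 mm

Internal axial forces (sectioning from the free end, tension +): N_BC = 32.1 kN, N_AB = 70.3 kN.
A_AB = 941 mm².
A_BC = 3906 mm².
δ_AB = 70300·490/(941·102000) = 0.3589 mm
δ_BC = 32100·533/(3906·111000) = 0.03946 mm
δ = Σδ_i = 0.3984 mm.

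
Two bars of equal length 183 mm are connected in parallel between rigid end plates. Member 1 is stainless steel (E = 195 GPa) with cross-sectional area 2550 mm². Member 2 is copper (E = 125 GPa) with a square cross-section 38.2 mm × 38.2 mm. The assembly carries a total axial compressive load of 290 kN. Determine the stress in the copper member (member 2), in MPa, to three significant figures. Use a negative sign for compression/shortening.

-53.3 MPa

A_2 = 1459 mm².
Equal strain + equilibrium ⇒ each member carries load in proportion to AE: A₁E₁ = 497200000 N, A₂E₂ = 182400000 N, ΣAE = 679700000 N.
σ₂ = P·E₂/ΣAE = -290000·125000/679700000 = -53.34 MPa.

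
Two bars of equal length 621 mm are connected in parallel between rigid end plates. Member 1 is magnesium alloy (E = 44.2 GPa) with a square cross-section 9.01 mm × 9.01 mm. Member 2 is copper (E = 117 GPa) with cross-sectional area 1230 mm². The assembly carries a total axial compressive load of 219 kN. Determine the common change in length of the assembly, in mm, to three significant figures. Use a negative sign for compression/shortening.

A_1 = 81.18 mm².
Equal strain + equilibrium ⇒ each member carries load in proportion to AE: A₁E₁ = 3588000 N, A₂E₂ = 143900000 N, ΣAE = 147500000 N.
δ = PL/ΣAE = -219000·621/147500000 = -0.922 mm.

-0.922 mm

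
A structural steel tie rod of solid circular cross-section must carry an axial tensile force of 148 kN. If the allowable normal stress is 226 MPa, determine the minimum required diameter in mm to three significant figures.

Required area A ≥ P/σ_allow = 148000/226 = 654.9 mm².
For a solid circular section, d ≥ √(4A/π) = 28.88 mm.

28.9 mm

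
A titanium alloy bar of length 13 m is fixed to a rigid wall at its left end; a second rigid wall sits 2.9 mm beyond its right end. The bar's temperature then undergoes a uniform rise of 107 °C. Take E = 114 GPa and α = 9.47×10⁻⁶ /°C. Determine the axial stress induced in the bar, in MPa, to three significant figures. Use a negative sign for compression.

-90.1 MPa

Free thermal expansion αLΔT = 9.47e-6 · 13000 · 107 = 13.17 mm.
The walls engage after the gap closes; constrained expansion = 13.17 − 2.9 = 10.27 mm.
The walls impose strain ε = −(10.27)/13000 = -7.9021e-04; σ = Eε = 114000 · -7.9021e-04 = -90.08 MPa.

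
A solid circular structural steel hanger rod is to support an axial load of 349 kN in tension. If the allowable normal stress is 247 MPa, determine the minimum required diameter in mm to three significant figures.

42.4 mm

Required area A ≥ P/σ_allow = 349000/247 = 1413 mm².
For a solid circular section, d ≥ √(4A/π) = 42.41 mm.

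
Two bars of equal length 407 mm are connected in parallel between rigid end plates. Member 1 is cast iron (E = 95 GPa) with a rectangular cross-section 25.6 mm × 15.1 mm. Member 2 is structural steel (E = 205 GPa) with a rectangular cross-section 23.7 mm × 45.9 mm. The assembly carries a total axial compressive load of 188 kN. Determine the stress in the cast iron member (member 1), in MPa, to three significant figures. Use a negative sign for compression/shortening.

A_1 = 386.6 mm².
A_2 = 1088 mm².
Equal strain + equilibrium ⇒ each member carries load in proportion to AE: A₁E₁ = 36720000 N, A₂E₂ = 223000000 N, ΣAE = 259700000 N.
σ₁ = P·E₁/ΣAE = -188000·95000/259700000 = -68.76 MPa.

-68.8 MPa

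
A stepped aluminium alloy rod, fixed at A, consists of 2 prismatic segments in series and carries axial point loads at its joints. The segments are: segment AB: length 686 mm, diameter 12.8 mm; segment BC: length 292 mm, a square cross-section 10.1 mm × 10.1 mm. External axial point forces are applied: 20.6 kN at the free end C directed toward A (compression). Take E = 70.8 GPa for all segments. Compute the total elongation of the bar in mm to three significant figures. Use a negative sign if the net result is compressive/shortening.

Internal axial forces (sectioning from the free end, tension +): N_BC = -20.6 kN, N_AB = -20.6 kN.
A_AB = 128.7 mm².
A_BC = 102 mm².
δ_AB = -20600·686/(128.7·70800) = -1.551 mm
δ_BC = -20600·292/(102·70800) = -0.8329 mm
δ = Σδ_i = -2.384 mm.

-2.38 mm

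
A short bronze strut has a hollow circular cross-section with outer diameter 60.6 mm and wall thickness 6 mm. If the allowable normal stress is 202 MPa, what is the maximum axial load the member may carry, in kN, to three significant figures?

A = 1029 mm².
P_max = σ_allow · A = 202 · 1029 = 207900 N = 207.9 kN.

208 kN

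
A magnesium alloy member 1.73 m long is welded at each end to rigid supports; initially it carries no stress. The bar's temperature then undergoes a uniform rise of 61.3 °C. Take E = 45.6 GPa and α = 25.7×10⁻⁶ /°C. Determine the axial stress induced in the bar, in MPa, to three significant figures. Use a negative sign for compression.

-71.8 MPa

Free thermal expansion αLΔT = 25.7e-6 · 1730 · 61.3 = 2.725 mm.
The walls impose strain ε = −(2.725)/1730 = -1.5754e-03; σ = Eε = 45600 · -1.5754e-03 = -71.84 MPa.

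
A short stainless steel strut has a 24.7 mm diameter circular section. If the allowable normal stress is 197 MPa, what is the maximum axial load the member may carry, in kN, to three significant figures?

94.4 kN

A = 479.2 mm².
P_max = σ_allow · A = 197 · 479.2 = 94400 N = 94.4 kN.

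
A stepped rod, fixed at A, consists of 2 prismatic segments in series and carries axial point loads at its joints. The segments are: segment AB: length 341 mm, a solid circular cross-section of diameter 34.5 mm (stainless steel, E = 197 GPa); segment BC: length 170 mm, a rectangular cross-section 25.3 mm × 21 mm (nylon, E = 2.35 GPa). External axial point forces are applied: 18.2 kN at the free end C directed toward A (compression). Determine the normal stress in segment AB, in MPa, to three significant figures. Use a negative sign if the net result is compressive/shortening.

-19.5 MPa

Internal axial forces (sectioning from the free end, tension +): N_BC = -18.2 kN, N_AB = -18.2 kN.
A_AB = 934.8 mm².
σ_AB = N_AB/A_AB = -18200/934.8 = -19.47 MPa.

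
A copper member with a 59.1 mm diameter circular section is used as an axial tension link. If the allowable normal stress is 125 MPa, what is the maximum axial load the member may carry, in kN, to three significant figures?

A = 2743 mm².
P_max = σ_allow · A = 125 · 2743 = 342900 N = 342.9 kN.

343 kN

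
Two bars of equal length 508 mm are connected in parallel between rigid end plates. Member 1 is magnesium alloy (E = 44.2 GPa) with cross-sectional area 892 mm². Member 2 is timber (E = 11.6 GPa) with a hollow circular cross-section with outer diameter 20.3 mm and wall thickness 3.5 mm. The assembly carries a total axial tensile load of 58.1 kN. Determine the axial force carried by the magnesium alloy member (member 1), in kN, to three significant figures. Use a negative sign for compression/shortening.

A_2 = 184.7 mm².
Equal strain + equilibrium ⇒ each member carries load in proportion to AE: A₁E₁ = 39430000 N, A₂E₂ = 2143000 N, ΣAE = 41570000 N.
F₁ = P·A₁E₁/ΣAE = 58100·39430000/41570000 = 55110 N.

55.1 kN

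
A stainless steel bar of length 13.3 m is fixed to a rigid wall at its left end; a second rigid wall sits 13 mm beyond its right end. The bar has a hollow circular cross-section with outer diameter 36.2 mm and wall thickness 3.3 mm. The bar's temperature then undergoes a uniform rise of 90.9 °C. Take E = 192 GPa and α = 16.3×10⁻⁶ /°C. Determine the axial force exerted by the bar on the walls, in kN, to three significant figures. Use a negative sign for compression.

Free thermal expansion αLΔT = 16.3e-6 · 13300 · 90.9 = 19.71 mm.
The walls engage after the gap closes; constrained expansion = 19.71 − 13 = 6.706 mm.
The walls impose strain ε = −(6.706)/13300 = -5.0423e-04; σ = Eε = 192000 · -5.0423e-04 = -96.81 MPa.
Wall reaction R = σ·A = -96.81·341.1 = -33020 N = -33.02 kN.

-33.0 kN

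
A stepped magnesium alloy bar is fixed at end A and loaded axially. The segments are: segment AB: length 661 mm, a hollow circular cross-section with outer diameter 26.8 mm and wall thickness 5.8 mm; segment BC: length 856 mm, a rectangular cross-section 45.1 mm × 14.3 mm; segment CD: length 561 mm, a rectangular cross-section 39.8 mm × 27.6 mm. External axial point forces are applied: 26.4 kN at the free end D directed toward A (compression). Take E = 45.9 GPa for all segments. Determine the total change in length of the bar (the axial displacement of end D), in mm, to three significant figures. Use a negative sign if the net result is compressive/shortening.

-2.05 mm

Internal axial forces (sectioning from the free end, tension +): N_CD = -26.4 kN, N_BC = -26.4 kN, N_AB = -26.4 kN.
A_AB = 382.6 mm².
A_BC = 644.9 mm².
A_CD = 1098 mm².
δ_AB = -26400·661/(382.6·45900) = -0.9936 mm
δ_BC = -26400·856/(644.9·45900) = -0.7634 mm
δ_CD = -26400·561/(1098·45900) = -0.2937 mm
δ = Σδ_i = -2.051 mm.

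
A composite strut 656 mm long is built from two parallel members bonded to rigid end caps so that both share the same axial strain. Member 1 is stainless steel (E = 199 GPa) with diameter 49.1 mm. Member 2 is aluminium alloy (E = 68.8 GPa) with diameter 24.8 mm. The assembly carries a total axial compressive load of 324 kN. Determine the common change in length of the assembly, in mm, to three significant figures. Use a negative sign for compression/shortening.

-0.518 mm

A_1 = 1893 mm².
A_2 = 483.1 mm².
Equal strain + equilibrium ⇒ each member carries load in proportion to AE: A₁E₁ = 376800000 N, A₂E₂ = 33230000 N, ΣAE = 410000000 N.
δ = PL/ΣAE = -324000·656/410000000 = -0.5184 mm.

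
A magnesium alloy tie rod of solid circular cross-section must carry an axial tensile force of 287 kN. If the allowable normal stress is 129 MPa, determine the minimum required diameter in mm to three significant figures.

53.2 mm

Required area A ≥ P/σ_allow = 287000/129 = 2225 mm².
For a solid circular section, d ≥ √(4A/π) = 53.22 mm.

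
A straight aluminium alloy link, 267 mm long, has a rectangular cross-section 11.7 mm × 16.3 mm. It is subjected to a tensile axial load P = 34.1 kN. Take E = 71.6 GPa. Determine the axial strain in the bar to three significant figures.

0.00250

A = 190.7 mm².
σ = N/A = 178.8 MPa; ε = σ/E = 178.8/71600 = 2.497e-03.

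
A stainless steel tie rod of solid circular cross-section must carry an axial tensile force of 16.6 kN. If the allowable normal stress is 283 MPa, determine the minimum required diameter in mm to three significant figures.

8.64 mm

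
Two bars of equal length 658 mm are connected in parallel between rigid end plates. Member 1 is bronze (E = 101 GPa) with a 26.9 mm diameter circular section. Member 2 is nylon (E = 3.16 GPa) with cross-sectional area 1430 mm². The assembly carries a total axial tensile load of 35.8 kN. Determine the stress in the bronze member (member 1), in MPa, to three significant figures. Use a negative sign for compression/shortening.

A_1 = 568.3 mm².
Equal strain + equilibrium ⇒ each member carries load in proportion to AE: A₁E₁ = 57400000 N, A₂E₂ = 4519000 N, ΣAE = 61920000 N.
σ₁ = P·E₁/ΣAE = 35800·101000/61920000 = 58.4 MPa.

58.4 MPa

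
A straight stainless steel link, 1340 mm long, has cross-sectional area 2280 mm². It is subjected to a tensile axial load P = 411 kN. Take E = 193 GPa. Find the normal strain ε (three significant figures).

9.34e-04

σ = N/A = 180.3 MPa; ε = σ/E = 180.3/193000 = 9.340e-04.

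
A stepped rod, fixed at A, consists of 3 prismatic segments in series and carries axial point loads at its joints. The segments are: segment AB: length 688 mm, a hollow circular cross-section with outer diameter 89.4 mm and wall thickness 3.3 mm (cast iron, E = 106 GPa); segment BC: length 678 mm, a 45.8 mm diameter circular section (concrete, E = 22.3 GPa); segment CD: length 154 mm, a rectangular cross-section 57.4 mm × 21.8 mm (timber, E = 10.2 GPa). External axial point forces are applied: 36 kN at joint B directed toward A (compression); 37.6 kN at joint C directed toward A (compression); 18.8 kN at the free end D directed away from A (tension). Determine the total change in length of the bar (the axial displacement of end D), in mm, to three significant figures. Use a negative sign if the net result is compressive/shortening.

-0.519 mm

Internal axial forces (sectioning from the free end, tension +): N_CD = 18.8 kN, N_BC = -18.8 kN, N_AB = -54.8 kN.
A_AB = 892.6 mm².
A_BC = 1647 mm².
A_CD = 1251 mm².
δ_AB = -54800·688/(892.6·106000) = -0.3985 mm
δ_BC = -18800·678/(1647·22300) = -0.3469 mm
δ_CD = 18800·154/(1251·10200) = 0.2268 mm
δ = Σδ_i = -0.5186 mm.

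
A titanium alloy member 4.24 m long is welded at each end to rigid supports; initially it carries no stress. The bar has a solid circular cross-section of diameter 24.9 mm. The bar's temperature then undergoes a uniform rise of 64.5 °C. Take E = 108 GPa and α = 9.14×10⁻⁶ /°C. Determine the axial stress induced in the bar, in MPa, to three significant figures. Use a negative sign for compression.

-63.7 MPa

Free thermal expansion αLΔT = 9.14e-6 · 4240 · 64.5 = 2.5 mm.
The walls impose strain ε = −(2.5)/4240 = -5.8953e-04; σ = Eε = 108000 · -5.8953e-04 = -63.67 MPa.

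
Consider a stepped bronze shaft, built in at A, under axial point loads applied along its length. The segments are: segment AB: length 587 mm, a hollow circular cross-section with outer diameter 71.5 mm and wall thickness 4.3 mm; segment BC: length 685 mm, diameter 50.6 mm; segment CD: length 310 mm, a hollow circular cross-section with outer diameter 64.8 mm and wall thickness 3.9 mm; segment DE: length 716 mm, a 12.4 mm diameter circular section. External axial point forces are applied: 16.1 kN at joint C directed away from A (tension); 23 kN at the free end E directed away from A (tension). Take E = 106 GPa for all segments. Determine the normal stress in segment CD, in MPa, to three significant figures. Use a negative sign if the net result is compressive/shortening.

30.8 MPa

Internal axial forces (sectioning from the free end, tension +): N_DE = 23 kN, N_CD = 23 kN, N_BC = 39.1 kN, N_AB = 39.1 kN.
A_CD = 746.2 mm².
σ_CD = N_CD/A_CD = 23000/746.2 = 30.82 MPa.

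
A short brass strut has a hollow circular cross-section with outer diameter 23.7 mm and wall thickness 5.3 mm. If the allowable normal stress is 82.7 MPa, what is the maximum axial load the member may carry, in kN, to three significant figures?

25.3 kN

A = 306.4 mm².
P_max = σ_allow · A = 82.7 · 306.4 = 25340 N = 25.34 kN.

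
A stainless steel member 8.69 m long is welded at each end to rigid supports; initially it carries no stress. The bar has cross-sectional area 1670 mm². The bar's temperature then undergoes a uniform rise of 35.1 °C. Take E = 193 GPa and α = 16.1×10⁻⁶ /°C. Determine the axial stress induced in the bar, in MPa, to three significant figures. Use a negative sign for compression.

-109 MPa

Free thermal expansion αLΔT = 16.1e-6 · 8690 · 35.1 = 4.911 mm.
The walls impose strain ε = −(4.911)/8690 = -5.6511e-04; σ = Eε = 193000 · -5.6511e-04 = -109.1 MPa.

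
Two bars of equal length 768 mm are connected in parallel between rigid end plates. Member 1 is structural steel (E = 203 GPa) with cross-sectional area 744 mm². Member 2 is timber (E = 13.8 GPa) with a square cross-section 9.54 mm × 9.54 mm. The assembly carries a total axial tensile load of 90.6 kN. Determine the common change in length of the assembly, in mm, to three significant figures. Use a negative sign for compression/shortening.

A_2 = 91.01 mm².
Equal strain + equilibrium ⇒ each member carries load in proportion to AE: A₁E₁ = 151000000 N, A₂E₂ = 1256000 N, ΣAE = 152300000 N.
δ = PL/ΣAE = 90600·768/152300000 = 0.4569 mm.

0.457 mm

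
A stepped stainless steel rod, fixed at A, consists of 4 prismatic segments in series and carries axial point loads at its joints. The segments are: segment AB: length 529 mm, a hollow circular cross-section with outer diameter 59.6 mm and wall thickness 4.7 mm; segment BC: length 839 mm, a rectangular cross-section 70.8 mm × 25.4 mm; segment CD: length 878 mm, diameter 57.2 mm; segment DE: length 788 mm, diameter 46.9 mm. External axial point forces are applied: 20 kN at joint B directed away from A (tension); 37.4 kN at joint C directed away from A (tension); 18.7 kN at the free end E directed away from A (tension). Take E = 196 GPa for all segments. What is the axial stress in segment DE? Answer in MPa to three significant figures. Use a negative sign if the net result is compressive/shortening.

10.8 MPa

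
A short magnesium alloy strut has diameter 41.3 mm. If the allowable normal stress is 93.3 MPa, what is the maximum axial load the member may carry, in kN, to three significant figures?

125 kN

A = 1340 mm².
P_max = σ_allow · A = 93.3 · 1340 = 125000 N = 125 kN.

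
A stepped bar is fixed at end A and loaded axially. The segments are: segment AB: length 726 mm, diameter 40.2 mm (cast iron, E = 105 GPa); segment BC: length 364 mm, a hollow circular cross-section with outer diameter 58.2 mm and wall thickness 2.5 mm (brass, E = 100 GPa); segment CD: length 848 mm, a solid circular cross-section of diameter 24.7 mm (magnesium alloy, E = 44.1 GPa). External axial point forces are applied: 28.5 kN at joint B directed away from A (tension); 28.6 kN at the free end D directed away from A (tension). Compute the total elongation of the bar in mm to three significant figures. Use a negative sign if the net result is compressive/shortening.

1.70 mm

Internal axial forces (sectioning from the free end, tension +): N_CD = 28.6 kN, N_BC = 28.6 kN, N_AB = 57.1 kN.
A_AB = 1269 mm².
A_BC = 437.5 mm².
A_CD = 479.2 mm².
δ_AB = 57100·726/(1269·105000) = 0.3111 mm
δ_BC = 28600·364/(437.5·100000) = 0.238 mm
δ_CD = 28600·848/(479.2·44100) = 1.148 mm
δ = Σδ_i = 1.697 mm.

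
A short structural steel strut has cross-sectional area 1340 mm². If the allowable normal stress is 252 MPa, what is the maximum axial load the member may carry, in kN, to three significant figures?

338 kN

P_max = σ_allow · A = 252 · 1340 = 337700 N = 337.7 kN.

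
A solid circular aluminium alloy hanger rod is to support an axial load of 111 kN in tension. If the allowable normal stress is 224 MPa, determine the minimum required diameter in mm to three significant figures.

25.1 mm

Required area A ≥ P/σ_allow = 111000/224 = 495.5 mm².
For a solid circular section, d ≥ √(4A/π) = 25.12 mm.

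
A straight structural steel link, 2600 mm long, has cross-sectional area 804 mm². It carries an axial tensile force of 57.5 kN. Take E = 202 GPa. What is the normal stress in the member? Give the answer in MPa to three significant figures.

σ = N/A = 57500/804 = 71.52 MPa.

71.5 MPa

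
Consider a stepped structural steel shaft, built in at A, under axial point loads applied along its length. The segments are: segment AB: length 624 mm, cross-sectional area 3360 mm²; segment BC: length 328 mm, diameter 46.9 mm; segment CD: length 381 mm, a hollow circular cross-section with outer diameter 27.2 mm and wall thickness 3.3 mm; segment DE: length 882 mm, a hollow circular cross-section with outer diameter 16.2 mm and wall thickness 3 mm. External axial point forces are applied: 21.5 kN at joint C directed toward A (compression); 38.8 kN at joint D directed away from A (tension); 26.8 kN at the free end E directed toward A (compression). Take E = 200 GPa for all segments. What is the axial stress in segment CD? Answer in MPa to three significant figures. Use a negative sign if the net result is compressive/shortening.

48.4 MPa

Internal axial forces (sectioning from the free end, tension +): N_DE = -26.8 kN, N_CD = 12 kN, N_BC = -9.5 kN, N_AB = -9.5 kN.
A_CD = 247.8 mm².
σ_CD = N_CD/A_CD = 12000/247.8 = 48.43 MPa.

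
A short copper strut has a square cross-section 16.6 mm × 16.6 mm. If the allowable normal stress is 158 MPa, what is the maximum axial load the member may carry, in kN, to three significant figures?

A = 275.6 mm².
P_max = σ_allow · A = 158 · 275.6 = 43540 N = 43.54 kN.

43.5 kN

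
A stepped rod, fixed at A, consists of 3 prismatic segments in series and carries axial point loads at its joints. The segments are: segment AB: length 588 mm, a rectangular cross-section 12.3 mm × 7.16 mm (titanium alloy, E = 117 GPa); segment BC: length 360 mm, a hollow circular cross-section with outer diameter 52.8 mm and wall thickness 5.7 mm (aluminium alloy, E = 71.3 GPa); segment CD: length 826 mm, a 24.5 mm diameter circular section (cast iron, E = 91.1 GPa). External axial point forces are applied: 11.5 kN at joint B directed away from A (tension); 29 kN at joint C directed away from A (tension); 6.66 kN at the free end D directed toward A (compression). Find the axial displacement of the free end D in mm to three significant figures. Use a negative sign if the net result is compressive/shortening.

1.94 mm

Internal axial forces (sectioning from the free end, tension +): N_CD = -6.66 kN, N_BC = 22.34 kN, N_AB = 33.84 kN.
A_AB = 88.07 mm².
A_BC = 843.4 mm².
A_CD = 471.4 mm².
δ_AB = 33840·588/(88.07·117000) = 1.931 mm
δ_BC = 22340·360/(843.4·71300) = 0.1337 mm
δ_CD = -6660·826/(471.4·91100) = -0.1281 mm
δ = Σδ_i = 1.937 mm.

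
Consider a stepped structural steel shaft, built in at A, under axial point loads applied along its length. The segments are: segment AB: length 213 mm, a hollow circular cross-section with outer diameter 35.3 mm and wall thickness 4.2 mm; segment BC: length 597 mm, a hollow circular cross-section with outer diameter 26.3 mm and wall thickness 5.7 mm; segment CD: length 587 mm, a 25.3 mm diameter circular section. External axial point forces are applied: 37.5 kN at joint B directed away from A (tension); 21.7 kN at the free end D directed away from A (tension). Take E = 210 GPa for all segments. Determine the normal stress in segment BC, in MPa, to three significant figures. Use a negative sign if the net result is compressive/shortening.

Internal axial forces (sectioning from the free end, tension +): N_CD = 21.7 kN, N_BC = 21.7 kN, N_AB = 59.2 kN.
A_BC = 368.9 mm².
σ_BC = N_BC/A_BC = 21700/368.9 = 58.83 MPa.

58.8 MPa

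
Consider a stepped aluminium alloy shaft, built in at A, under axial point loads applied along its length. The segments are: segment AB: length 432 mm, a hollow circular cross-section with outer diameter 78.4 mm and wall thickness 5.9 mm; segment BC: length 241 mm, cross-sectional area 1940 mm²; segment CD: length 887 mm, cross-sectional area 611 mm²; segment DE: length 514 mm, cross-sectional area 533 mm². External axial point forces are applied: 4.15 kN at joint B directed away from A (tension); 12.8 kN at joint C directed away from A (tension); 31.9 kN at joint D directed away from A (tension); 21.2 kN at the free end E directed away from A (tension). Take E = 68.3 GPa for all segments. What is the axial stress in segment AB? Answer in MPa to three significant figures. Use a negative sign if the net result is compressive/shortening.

Internal axial forces (sectioning from the free end, tension +): N_DE = 21.2 kN, N_CD = 53.1 kN, N_BC = 65.9 kN, N_AB = 70.05 kN.
A_AB = 1344 mm².
σ_AB = N_AB/A_AB = 70050/1344 = 52.13 MPa.

52.1 MPa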